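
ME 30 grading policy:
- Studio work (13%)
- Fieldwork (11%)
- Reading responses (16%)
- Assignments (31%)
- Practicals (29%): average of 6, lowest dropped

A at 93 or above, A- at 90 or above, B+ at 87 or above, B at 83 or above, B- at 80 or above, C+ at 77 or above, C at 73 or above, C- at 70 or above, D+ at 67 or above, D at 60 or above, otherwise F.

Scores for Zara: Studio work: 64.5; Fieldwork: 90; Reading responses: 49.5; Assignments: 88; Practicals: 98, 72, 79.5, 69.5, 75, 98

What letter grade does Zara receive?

C+

Practicals: drop 69.5 → average of remaining 5 = 422.5/5 = 84.5
Weighted total:
  Studio work 64.5 × 0.13 = 8.385
  Fieldwork 90 × 0.11 = 9.9
  Reading responses 49.5 × 0.16 = 7.92
  Assignments 88 × 0.31 = 27.28
  Practicals 84.5 × 0.29 = 24.505
Sum = 77.99
77.99 is ≥ 77 and < 80 → C+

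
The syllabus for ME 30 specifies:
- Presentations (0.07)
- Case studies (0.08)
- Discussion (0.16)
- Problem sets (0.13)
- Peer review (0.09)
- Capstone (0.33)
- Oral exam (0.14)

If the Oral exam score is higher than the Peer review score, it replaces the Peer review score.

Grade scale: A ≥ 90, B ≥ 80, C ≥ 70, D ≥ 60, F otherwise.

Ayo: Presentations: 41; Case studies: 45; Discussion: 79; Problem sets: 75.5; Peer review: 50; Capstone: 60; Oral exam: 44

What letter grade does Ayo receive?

Oral exam (44) ≤ Peer review (50), so Peer review stays at 50.
Weighted total:
  Presentations 41 × 0.07 = 2.87
  Case studies 45 × 0.08 = 3.6
  Discussion 79 × 0.16 = 12.64
  Problem sets 75.5 × 0.13 = 9.815
  Peer review 50 × 0.09 = 4.5
  Capstone 60 × 0.33 = 19.8
  Oral exam 44 × 0.14 = 6.16
Sum = 59.385
59.385 < 60 → F

F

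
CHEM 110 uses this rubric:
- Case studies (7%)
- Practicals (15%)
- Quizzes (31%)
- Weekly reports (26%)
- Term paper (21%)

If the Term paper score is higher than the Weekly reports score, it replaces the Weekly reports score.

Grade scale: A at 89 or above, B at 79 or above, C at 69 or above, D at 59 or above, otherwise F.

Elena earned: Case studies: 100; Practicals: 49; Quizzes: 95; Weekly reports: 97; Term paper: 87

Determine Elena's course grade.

Term paper (87) ≤ Weekly reports (97), so Weekly reports stays at 97.
Weighted total:
  Case studies 100 × 0.07 = 7
  Practicals 49 × 0.15 = 7.35
  Quizzes 95 × 0.31 = 29.45
  Weekly reports 97 × 0.26 = 25.22
  Term paper 87 × 0.21 = 18.27
Sum = 87.29
87.29 is ≥ 79 and < 89 → B

B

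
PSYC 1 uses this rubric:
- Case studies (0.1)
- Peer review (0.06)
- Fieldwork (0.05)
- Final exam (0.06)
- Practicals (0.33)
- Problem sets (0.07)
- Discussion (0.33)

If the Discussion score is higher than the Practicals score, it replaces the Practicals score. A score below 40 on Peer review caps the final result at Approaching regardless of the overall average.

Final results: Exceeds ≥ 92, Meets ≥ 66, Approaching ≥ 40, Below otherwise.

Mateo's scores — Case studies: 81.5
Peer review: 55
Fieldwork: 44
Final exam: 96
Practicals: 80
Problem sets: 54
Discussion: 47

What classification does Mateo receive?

Discussion (47) ≤ Practicals (80), so Practicals stays at 80.
Peer review score 55 ≥ 40: minimum met.
Weighted total:
  Case studies 81.5 × 0.1 = 8.15
  Peer review 55 × 0.06 = 3.3
  Fieldwork 44 × 0.05 = 2.2
  Final exam 96 × 0.06 = 5.76
  Practicals 80 × 0.33 = 26.4
  Problem sets 54 × 0.07 = 3.78
  Discussion 47 × 0.33 = 15.51
Sum = 65.1
65.1 is ≥ 40 and < 66 → Approaching

Approaching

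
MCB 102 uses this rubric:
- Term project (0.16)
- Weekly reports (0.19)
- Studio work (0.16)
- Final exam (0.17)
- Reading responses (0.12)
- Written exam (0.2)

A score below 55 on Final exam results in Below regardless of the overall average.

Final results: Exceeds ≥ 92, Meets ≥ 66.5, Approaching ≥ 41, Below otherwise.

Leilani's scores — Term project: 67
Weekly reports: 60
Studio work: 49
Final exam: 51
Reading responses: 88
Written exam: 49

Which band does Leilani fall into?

Below

Final exam score 51 < 55: minimum not met.
Weighted total:
  Term project 67 × 0.16 = 10.72
  Weekly reports 60 × 0.19 = 11.4
  Studio work 49 × 0.16 = 7.84
  Final exam 51 × 0.17 = 8.67
  Reading responses 88 × 0.12 = 10.56
  Written exam 49 × 0.2 = 9.8
Sum = 58.99
Because the Final exam minimum was not met, the result is Below.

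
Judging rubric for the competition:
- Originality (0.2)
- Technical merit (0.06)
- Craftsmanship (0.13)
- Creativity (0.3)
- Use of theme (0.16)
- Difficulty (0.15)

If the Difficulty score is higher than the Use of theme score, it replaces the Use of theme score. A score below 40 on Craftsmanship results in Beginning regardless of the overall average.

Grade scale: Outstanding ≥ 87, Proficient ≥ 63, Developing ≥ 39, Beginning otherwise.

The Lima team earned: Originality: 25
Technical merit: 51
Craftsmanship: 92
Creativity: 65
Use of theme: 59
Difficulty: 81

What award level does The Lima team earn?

Proficient

Difficulty (81) > Use of theme (59), so Use of theme counts as 81.
Craftsmanship score 92 ≥ 40: minimum met.
Weighted total:
  Originality 25 × 0.2 = 5
  Technical merit 51 × 0.06 = 3.06
  Craftsmanship 92 × 0.13 = 11.96
  Creativity 65 × 0.3 = 19.5
  Use of theme 81 × 0.16 = 12.96
  Difficulty 81 × 0.15 = 12.15
Sum = 64.63
64.63 is ≥ 63 and < 87 → Proficient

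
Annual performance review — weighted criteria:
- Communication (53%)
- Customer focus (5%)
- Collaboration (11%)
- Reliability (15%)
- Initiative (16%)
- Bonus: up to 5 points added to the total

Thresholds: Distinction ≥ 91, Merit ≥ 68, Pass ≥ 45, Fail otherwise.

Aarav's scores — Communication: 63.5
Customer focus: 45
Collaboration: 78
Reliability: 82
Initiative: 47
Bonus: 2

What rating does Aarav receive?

Weighted total:
  Communication 63.5 × 0.53 = 33.655
  Customer focus 45 × 0.05 = 2.25
  Collaboration 78 × 0.11 = 8.58
  Reliability 82 × 0.15 = 12.3
  Initiative 47 × 0.16 = 7.52
Sum = 64.305
Bonus: 64.305 + 2 = 66.305
66.305 is ≥ 45 and < 68 → Pass

Pass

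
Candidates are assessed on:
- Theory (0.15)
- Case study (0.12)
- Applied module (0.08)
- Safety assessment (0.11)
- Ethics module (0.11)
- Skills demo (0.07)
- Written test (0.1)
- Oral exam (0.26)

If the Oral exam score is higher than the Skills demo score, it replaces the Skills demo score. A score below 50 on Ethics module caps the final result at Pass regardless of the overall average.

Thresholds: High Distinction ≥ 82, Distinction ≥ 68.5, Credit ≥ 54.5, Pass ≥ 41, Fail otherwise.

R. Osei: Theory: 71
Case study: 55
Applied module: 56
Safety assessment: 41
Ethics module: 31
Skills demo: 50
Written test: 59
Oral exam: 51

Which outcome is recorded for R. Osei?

Pass

Oral exam (51) > Skills demo (50), so Skills demo counts as 51.
Ethics module score 31 < 50: minimum not met.
Weighted total:
  Theory 71 × 0.15 = 10.65
  Case study 55 × 0.12 = 6.6
  Applied module 56 × 0.08 = 4.48
  Safety assessment 41 × 0.11 = 4.51
  Ethics module 31 × 0.11 = 3.41
  Skills demo 51 × 0.07 = 3.57
  Written test 59 × 0.1 = 5.9
  Oral exam 51 × 0.26 = 13.26
Sum = 52.38
52.38 would be Pass; cap at Pass applies → Pass.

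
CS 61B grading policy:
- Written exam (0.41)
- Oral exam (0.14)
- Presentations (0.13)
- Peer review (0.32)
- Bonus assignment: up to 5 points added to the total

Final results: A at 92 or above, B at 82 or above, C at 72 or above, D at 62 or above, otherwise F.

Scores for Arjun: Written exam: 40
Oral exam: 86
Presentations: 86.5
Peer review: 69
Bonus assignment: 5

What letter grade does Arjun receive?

D

Weighted total:
  Written exam 40 × 0.41 = 16.4
  Oral exam 86 × 0.14 = 12.04
  Presentations 86.5 × 0.13 = 11.245
  Peer review 69 × 0.32 = 22.08
Sum = 61.765
Bonus assignment: 61.765 + 5 = 66.765
66.765 is ≥ 62 and < 72 → D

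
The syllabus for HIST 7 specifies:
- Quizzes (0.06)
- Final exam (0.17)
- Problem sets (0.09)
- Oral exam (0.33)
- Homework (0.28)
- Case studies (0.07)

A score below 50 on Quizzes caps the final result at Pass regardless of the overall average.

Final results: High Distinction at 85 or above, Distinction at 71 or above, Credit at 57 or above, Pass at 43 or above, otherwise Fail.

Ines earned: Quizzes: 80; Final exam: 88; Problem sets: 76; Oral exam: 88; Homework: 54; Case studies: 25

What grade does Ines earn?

Quizzes score 80 ≥ 50: minimum met.
Weighted total:
  Quizzes 80 × 0.06 = 4.8
  Final exam 88 × 0.17 = 14.96
  Problem sets 76 × 0.09 = 6.84
  Oral exam 88 × 0.33 = 29.04
  Homework 54 × 0.28 = 15.12
  Case studies 25 × 0.07 = 1.75
Sum = 72.51
72.51 is ≥ 71 and < 85 → Distinction

Distinction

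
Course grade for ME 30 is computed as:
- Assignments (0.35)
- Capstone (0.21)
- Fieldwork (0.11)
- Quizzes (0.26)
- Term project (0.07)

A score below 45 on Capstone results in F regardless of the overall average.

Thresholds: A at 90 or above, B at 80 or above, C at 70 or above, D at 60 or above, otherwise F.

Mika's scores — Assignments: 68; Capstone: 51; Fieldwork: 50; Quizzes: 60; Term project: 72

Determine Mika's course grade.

Capstone score 51 ≥ 45: minimum met.
Weighted total:
  Assignments 68 × 0.35 = 23.8
  Capstone 51 × 0.21 = 10.71
  Fieldwork 50 × 0.11 = 5.5
  Quizzes 60 × 0.26 = 15.6
  Term project 72 × 0.07 = 5.04
Sum = 60.65
60.65 is ≥ 60 and < 70 → D

D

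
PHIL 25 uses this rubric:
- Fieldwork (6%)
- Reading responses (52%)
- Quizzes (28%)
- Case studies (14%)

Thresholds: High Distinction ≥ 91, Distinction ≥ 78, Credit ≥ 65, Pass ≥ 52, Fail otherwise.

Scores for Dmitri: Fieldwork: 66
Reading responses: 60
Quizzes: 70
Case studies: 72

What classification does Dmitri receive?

Weighted total:
  Fieldwork 66 × 0.06 = 3.96
  Reading responses 60 × 0.52 = 31.2
  Quizzes 70 × 0.28 = 19.6
  Case studies 72 × 0.14 = 10.08
Sum = 64.84
64.84 is ≥ 52 and < 65 → Pass

Pass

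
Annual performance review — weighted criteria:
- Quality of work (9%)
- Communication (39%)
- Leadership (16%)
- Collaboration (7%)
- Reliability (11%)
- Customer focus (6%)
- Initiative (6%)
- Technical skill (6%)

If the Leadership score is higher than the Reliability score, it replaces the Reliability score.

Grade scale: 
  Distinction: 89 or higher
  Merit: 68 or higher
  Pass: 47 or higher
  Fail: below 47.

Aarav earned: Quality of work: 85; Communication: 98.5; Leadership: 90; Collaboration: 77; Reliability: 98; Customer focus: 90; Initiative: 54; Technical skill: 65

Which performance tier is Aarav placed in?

Leadership (90) ≤ Reliability (98), so Reliability stays at 98.
Weighted total:
  Quality of work 85 × 0.09 = 7.65
  Communication 98.5 × 0.39 = 38.415
  Leadership 90 × 0.16 = 14.4
  Collaboration 77 × 0.07 = 5.39
  Reliability 98 × 0.11 = 10.78
  Customer focus 90 × 0.06 = 5.4
  Initiative 54 × 0.06 = 3.24
  Technical skill 65 × 0.06 = 3.9
Sum = 89.175
89.175 ≥ 89 → Distinction

Distinction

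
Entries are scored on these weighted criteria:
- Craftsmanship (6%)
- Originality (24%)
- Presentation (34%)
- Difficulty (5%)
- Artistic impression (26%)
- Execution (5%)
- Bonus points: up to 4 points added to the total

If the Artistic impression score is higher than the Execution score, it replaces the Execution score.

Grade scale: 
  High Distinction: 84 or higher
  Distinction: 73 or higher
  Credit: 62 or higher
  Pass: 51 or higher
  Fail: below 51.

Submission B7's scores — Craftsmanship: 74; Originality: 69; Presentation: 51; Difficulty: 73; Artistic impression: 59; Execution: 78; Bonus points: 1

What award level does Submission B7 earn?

Artistic impression (59) ≤ Execution (78), so Execution stays at 78.
Weighted total:
  Craftsmanship 74 × 0.06 = 4.44
  Originality 69 × 0.24 = 16.56
  Presentation 51 × 0.34 = 17.34
  Difficulty 73 × 0.05 = 3.65
  Artistic impression 59 × 0.26 = 15.34
  Execution 78 × 0.05 = 3.9
Sum = 61.23
Bonus points: 61.23 + 1 = 62.23
62.23 is ≥ 62 and < 73 → Credit

Credit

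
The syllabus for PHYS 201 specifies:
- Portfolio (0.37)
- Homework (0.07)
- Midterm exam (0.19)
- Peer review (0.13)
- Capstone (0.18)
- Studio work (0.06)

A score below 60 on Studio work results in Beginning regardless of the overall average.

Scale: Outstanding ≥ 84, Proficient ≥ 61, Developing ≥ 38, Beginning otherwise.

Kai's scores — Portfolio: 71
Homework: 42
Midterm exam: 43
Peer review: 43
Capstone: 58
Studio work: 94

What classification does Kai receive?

Developing

Studio work score 94 ≥ 60: minimum met.
Weighted total:
  Portfolio 71 × 0.37 = 26.27
  Homework 42 × 0.07 = 2.94
  Midterm exam 43 × 0.19 = 8.17
  Peer review 43 × 0.13 = 5.59
  Capstone 58 × 0.18 = 10.44
  Studio work 94 × 0.06 = 5.64
Sum = 59.05
59.05 is ≥ 38 and < 61 → Developing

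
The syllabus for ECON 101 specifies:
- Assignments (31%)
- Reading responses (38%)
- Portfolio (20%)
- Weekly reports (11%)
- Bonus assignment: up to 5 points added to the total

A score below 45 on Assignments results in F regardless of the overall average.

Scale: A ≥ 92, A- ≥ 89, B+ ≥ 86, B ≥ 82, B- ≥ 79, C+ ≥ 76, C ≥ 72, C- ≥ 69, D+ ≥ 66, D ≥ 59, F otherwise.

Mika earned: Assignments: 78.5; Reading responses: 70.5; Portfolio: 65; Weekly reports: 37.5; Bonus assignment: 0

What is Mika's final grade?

D+

Assignments score 78.5 ≥ 45: minimum met.
Weighted total:
  Assignments 78.5 × 0.31 = 24.335
  Reading responses 70.5 × 0.38 = 26.79
  Portfolio 65 × 0.2 = 13
  Weekly reports 37.5 × 0.11 = 4.125
Sum = 68.25
Bonus assignment: 68.25 + 0 = 68.25
68.25 is ≥ 66 and < 69 → D+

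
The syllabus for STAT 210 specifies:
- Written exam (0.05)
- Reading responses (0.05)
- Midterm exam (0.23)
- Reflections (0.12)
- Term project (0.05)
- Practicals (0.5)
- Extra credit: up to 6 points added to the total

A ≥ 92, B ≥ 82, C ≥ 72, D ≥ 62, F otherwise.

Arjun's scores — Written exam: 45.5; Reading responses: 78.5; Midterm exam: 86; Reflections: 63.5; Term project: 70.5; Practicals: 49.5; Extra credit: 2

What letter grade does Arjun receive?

Weighted total:
  Written exam 45.5 × 0.05 = 2.275
  Reading responses 78.5 × 0.05 = 3.925
  Midterm exam 86 × 0.23 = 19.78
  Reflections 63.5 × 0.12 = 7.62
  Term project 70.5 × 0.05 = 3.525
  Practicals 49.5 × 0.5 = 24.75
Sum = 61.875
Extra credit: 61.875 + 2 = 63.875
63.875 is ≥ 62 and < 72 → D

D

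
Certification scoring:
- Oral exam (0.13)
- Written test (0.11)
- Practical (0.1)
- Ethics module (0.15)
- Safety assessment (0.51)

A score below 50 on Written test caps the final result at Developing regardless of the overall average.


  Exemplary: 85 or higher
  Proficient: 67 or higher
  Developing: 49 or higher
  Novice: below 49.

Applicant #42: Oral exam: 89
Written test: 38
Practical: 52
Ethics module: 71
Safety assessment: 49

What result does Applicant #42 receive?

Developing

Written test score 38 < 50: minimum not met.
Weighted total:
  Oral exam 89 × 0.13 = 11.57
  Written test 38 × 0.11 = 4.18
  Practical 52 × 0.1 = 5.2
  Ethics module 71 × 0.15 = 10.65
  Safety assessment 49 × 0.51 = 24.99
Sum = 56.59
56.59 would be Developing; cap at Developing applies → Developing.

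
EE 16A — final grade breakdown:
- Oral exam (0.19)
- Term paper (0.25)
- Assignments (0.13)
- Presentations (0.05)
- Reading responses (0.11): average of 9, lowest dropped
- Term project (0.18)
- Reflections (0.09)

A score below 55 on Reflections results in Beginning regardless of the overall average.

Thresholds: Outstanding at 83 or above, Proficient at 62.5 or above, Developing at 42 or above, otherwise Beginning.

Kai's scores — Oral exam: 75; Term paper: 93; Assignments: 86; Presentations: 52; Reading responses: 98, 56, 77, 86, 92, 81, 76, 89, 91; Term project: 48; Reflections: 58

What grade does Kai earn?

Proficient

Reading responses: drop 56 → average of remaining 8 = 690/8 = 86.25
Reflections score 58 ≥ 55: minimum met.
Weighted total:
  Oral exam 75 × 0.19 = 14.25
  Term paper 93 × 0.25 = 23.25
  Assignments 86 × 0.13 = 11.18
  Presentations 52 × 0.05 = 2.6
  Reading responses 86.25 × 0.11 = 9.4875
  Term project 48 × 0.18 = 8.64
  Reflections 58 × 0.09 = 5.22
Sum = 74.6275
74.6275 is ≥ 62.5 and < 83 → Proficient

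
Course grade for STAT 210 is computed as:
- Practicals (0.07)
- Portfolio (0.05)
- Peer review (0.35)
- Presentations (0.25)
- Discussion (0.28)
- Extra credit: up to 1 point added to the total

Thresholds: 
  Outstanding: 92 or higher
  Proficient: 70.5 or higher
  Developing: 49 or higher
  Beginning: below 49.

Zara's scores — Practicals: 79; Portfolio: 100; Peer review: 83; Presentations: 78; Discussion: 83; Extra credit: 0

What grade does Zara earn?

Weighted total:
  Practicals 79 × 0.07 = 5.53
  Portfolio 100 × 0.05 = 5
  Peer review 83 × 0.35 = 29.05
  Presentations 78 × 0.25 = 19.5
  Discussion 83 × 0.28 = 23.24
Sum = 82.32
Extra credit: 82.32 + 0 = 82.32
82.32 is ≥ 70.5 and < 92 → Proficient

Proficient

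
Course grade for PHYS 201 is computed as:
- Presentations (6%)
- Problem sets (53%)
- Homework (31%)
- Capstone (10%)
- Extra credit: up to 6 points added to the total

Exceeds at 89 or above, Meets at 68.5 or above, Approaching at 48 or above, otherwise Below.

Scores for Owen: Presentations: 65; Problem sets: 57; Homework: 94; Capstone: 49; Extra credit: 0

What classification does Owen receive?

Weighted total:
  Presentations 65 × 0.06 = 3.9
  Problem sets 57 × 0.53 = 30.21
  Homework 94 × 0.31 = 29.14
  Capstone 49 × 0.1 = 4.9
Sum = 68.15
Extra credit: 68.15 + 0 = 68.15
68.15 is ≥ 48 and < 68.5 → Approaching

Approaching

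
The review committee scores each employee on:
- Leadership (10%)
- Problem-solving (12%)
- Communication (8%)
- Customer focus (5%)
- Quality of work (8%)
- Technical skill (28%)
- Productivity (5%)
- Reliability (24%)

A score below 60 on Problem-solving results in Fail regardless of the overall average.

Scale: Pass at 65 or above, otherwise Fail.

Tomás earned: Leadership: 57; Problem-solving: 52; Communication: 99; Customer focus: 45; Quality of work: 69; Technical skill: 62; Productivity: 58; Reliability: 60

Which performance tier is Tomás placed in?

Problem-solving score 52 < 60: minimum not met.
Weighted total:
  Leadership 57 × 0.1 = 5.7
  Problem-solving 52 × 0.12 = 6.24
  Communication 99 × 0.08 = 7.92
  Customer focus 45 × 0.05 = 2.25
  Quality of work 69 × 0.08 = 5.52
  Technical skill 62 × 0.28 = 17.36
  Productivity 58 × 0.05 = 2.9
  Reliability 60 × 0.24 = 14.4
Sum = 62.29
Because the Problem-solving minimum was not met, the result is Fail.

Fail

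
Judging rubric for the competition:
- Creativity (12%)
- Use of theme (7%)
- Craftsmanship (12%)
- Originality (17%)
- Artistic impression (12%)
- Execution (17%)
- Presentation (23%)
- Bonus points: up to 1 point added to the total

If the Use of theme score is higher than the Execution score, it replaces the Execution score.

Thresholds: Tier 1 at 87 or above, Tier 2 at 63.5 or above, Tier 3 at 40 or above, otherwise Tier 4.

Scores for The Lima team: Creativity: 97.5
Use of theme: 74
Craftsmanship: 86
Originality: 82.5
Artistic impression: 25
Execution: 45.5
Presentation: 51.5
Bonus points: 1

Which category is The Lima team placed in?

Use of theme (74) > Execution (45.5), so Execution counts as 74.
Weighted total:
  Creativity 97.5 × 0.12 = 11.7
  Use of theme 74 × 0.07 = 5.18
  Craftsmanship 86 × 0.12 = 10.32
  Originality 82.5 × 0.17 = 14.025
  Artistic impression 25 × 0.12 = 3
  Execution 74 × 0.17 = 12.58
  Presentation 51.5 × 0.23 = 11.845
Sum = 68.65
Bonus points: 68.65 + 1 = 69.65
69.65 is ≥ 63.5 and < 87 → Tier 2

Tier 2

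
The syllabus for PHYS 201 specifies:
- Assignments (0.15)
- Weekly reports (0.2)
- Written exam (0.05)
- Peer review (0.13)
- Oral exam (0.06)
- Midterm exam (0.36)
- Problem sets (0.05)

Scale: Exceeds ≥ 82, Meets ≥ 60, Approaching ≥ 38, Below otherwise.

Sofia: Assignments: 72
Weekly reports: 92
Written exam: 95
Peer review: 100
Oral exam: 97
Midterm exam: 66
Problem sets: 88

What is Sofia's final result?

Weighted total:
  Assignments 72 × 0.15 = 10.8
  Weekly reports 92 × 0.2 = 18.4
  Written exam 95 × 0.05 = 4.75
  Peer review 100 × 0.13 = 13
  Oral exam 97 × 0.06 = 5.82
  Midterm exam 66 × 0.36 = 23.76
  Problem sets 88 × 0.05 = 4.4
Sum = 80.93
80.93 is ≥ 60 and < 82 → Meets

Meets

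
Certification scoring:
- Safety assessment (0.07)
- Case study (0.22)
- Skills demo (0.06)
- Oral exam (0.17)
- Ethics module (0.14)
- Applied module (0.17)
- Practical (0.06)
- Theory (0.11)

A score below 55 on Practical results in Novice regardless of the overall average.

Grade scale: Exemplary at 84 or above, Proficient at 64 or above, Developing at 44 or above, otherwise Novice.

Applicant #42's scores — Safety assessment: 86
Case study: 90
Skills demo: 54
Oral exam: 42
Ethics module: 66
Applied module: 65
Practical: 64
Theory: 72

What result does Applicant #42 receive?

Proficient

Practical score 64 ≥ 55: minimum met.
Weighted total:
  Safety assessment 86 × 0.07 = 6.02
  Case study 90 × 0.22 = 19.8
  Skills demo 54 × 0.06 = 3.24
  Oral exam 42 × 0.17 = 7.14
  Ethics module 66 × 0.14 = 9.24
  Applied module 65 × 0.17 = 11.05
  Practical 64 × 0.06 = 3.84
  Theory 72 × 0.11 = 7.92
Sum = 68.25
68.25 is ≥ 64 and < 84 → Proficient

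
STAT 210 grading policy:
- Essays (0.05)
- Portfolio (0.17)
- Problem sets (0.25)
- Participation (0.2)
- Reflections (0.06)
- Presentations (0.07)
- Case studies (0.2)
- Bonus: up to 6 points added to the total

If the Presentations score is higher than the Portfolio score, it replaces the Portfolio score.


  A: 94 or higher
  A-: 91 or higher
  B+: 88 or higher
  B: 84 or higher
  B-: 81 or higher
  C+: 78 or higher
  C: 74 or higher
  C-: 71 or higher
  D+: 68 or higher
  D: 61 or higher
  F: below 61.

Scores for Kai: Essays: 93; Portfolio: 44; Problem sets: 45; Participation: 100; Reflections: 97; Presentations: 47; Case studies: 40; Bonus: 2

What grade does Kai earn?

D

Presentations (47) > Portfolio (44), so Portfolio counts as 47.
Weighted total:
  Essays 93 × 0.05 = 4.65
  Portfolio 47 × 0.17 = 7.99
  Problem sets 45 × 0.25 = 11.25
  Participation 100 × 0.2 = 20
  Reflections 97 × 0.06 = 5.82
  Presentations 47 × 0.07 = 3.29
  Case studies 40 × 0.2 = 8
Sum = 61
Bonus: 61 + 2 = 63
63 is ≥ 61 and < 68 → D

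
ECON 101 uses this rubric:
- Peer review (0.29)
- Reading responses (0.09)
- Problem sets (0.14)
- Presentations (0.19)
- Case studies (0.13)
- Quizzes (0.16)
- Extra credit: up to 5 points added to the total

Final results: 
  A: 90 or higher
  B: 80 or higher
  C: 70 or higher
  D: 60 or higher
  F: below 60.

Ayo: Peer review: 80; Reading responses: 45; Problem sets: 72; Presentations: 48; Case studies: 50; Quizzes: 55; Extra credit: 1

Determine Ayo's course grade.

D

Weighted total:
  Peer review 80 × 0.29 = 23.2
  Reading responses 45 × 0.09 = 4.05
  Problem sets 72 × 0.14 = 10.08
  Presentations 48 × 0.19 = 9.12
  Case studies 50 × 0.13 = 6.5
  Quizzes 55 × 0.16 = 8.8
Sum = 61.75
Extra credit: 61.75 + 1 = 62.75
62.75 is ≥ 60 and < 70 → D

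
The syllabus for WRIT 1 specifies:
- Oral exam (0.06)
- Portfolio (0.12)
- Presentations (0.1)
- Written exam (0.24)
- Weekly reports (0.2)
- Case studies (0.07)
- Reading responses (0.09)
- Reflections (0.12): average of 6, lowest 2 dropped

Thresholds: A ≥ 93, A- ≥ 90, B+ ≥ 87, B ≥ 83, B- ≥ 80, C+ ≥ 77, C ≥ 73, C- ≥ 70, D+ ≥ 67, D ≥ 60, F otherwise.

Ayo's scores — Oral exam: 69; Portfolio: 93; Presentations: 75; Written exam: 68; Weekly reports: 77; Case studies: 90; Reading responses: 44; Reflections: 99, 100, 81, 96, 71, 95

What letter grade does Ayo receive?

Reflections: drop 71, 81 → average of remaining 4 = 390/4 = 97.5
Weighted total:
  Oral exam 69 × 0.06 = 4.14
  Portfolio 93 × 0.12 = 11.16
  Presentations 75 × 0.1 = 7.5
  Written exam 68 × 0.24 = 16.32
  Weekly reports 77 × 0.2 = 15.4
  Case studies 90 × 0.07 = 6.3
  Reading responses 44 × 0.09 = 3.96
  Reflections 97.5 × 0.12 = 11.7
Sum = 76.48
76.48 is ≥ 73 and < 77 → C

C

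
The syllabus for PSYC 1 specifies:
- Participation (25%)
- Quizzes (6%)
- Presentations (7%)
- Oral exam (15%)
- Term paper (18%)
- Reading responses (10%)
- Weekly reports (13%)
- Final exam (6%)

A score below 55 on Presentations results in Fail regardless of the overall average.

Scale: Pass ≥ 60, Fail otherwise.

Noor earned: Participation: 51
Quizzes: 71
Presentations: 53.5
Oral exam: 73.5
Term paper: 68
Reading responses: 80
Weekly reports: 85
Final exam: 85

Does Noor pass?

Fail

Presentations score 53.5 < 55: minimum not met.
Weighted total:
  Participation 51 × 0.25 = 12.75
  Quizzes 71 × 0.06 = 4.26
  Presentations 53.5 × 0.07 = 3.745
  Oral exam 73.5 × 0.15 = 11.025
  Term paper 68 × 0.18 = 12.24
  Reading responses 80 × 0.1 = 8
  Weekly reports 85 × 0.13 = 11.05
  Final exam 85 × 0.06 = 5.1
Sum = 68.17
Because the Presentations minimum was not met, the result is Fail.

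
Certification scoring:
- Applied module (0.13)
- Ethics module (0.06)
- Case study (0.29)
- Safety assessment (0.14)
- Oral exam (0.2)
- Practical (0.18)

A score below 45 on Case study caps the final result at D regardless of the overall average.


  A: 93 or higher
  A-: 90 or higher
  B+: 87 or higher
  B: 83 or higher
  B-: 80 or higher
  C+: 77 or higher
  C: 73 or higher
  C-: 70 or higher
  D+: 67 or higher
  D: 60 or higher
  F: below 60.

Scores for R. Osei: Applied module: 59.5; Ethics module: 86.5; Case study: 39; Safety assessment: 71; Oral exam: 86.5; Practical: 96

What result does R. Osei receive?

Case study score 39 < 45: minimum not met.
Weighted total:
  Applied module 59.5 × 0.13 = 7.735
  Ethics module 86.5 × 0.06 = 5.19
  Case study 39 × 0.29 = 11.31
  Safety assessment 71 × 0.14 = 9.94
  Oral exam 86.5 × 0.2 = 17.3
  Practical 96 × 0.18 = 17.28
Sum = 68.755
68.755 would be D+; cap at D applies → D.

D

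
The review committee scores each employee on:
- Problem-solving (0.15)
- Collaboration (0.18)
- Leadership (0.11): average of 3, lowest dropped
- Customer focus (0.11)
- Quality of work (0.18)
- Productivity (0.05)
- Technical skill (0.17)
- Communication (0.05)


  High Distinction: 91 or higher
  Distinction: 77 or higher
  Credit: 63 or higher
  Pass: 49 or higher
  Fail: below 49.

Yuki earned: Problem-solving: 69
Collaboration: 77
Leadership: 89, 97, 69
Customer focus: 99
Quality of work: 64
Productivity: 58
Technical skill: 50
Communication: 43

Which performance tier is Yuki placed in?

Credit

Leadership: drop 69 → average of remaining 2 = 186/2 = 93
Weighted total:
  Problem-solving 69 × 0.15 = 10.35
  Collaboration 77 × 0.18 = 13.86
  Leadership 93 × 0.11 = 10.23
  Customer focus 99 × 0.11 = 10.89
  Quality of work 64 × 0.18 = 11.52
  Productivity 58 × 0.05 = 2.9
  Technical skill 50 × 0.17 = 8.5
  Communication 43 × 0.05 = 2.15
Sum = 70.4
70.4 is ≥ 63 and < 77 → Credit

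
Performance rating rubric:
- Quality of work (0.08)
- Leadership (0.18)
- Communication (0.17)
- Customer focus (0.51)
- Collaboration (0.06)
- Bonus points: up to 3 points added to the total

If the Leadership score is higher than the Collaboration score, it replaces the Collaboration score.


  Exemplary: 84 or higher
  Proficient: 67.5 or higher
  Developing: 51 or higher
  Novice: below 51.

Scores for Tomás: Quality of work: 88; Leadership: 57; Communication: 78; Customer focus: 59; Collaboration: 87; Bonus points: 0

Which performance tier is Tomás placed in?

Developing

Leadership (57) ≤ Collaboration (87), so Collaboration stays at 87.
Weighted total:
  Quality of work 88 × 0.08 = 7.04
  Leadership 57 × 0.18 = 10.26
  Communication 78 × 0.17 = 13.26
  Customer focus 59 × 0.51 = 30.09
  Collaboration 87 × 0.06 = 5.22
Sum = 65.87
Bonus points: 65.87 + 0 = 65.87
65.87 is ≥ 51 and < 67.5 → Developing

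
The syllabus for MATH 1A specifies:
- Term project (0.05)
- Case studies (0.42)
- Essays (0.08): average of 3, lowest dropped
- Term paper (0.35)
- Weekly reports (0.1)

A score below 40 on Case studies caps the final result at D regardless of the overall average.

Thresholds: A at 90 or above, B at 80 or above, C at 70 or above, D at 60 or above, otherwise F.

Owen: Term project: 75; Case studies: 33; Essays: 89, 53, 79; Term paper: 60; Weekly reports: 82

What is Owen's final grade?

F

Essays: drop 53 → average of remaining 2 = 168/2 = 84
Case studies score 33 < 40: minimum not met.
Weighted total:
  Term project 75 × 0.05 = 3.75
  Case studies 33 × 0.42 = 13.86
  Essays 84 × 0.08 = 6.72
  Term paper 60 × 0.35 = 21
  Weekly reports 82 × 0.1 = 8.2
Sum = 53.53
53.53 would be F; cap at D applies → F.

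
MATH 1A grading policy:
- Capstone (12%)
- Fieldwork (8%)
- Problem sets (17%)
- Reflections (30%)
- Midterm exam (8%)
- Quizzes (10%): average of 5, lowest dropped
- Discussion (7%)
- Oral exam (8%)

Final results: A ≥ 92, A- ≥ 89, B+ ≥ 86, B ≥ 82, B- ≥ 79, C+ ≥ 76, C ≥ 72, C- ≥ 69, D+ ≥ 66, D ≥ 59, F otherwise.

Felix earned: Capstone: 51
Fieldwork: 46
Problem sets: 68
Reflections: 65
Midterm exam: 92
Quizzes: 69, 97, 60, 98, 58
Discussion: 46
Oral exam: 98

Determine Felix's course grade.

D+

Quizzes: drop 58 → average of remaining 4 = 324/4 = 81
Weighted total:
  Capstone 51 × 0.12 = 6.12
  Fieldwork 46 × 0.08 = 3.68
  Problem sets 68 × 0.17 = 11.56
  Reflections 65 × 0.3 = 19.5
  Midterm exam 92 × 0.08 = 7.36
  Quizzes 81 × 0.1 = 8.1
  Discussion 46 × 0.07 = 3.22
  Oral exam 98 × 0.08 = 7.84
Sum = 67.38
67.38 is ≥ 66 and < 69 → D+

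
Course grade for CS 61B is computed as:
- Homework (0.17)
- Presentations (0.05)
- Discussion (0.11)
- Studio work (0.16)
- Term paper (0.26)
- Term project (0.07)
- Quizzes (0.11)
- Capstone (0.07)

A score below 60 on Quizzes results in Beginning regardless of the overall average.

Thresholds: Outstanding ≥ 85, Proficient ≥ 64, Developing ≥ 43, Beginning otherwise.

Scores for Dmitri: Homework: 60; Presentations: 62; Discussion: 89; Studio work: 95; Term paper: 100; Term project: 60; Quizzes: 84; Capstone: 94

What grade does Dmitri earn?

Proficient

Quizzes score 84 ≥ 60: minimum met.
Weighted total:
  Homework 60 × 0.17 = 10.2
  Presentations 62 × 0.05 = 3.1
  Discussion 89 × 0.11 = 9.79
  Studio work 95 × 0.16 = 15.2
  Term paper 100 × 0.26 = 26
  Term project 60 × 0.07 = 4.2
  Quizzes 84 × 0.11 = 9.24
  Capstone 94 × 0.07 = 6.58
Sum = 84.31
84.31 is ≥ 64 and < 85 → Proficient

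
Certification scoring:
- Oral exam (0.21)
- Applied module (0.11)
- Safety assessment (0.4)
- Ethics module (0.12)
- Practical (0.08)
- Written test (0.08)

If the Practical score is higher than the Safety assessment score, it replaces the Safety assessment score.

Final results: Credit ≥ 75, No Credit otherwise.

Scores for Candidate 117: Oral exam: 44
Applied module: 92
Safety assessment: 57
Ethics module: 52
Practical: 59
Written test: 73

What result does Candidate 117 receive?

No Credit

Practical (59) > Safety assessment (57), so Safety assessment counts as 59.
Weighted total:
  Oral exam 44 × 0.21 = 9.24
  Applied module 92 × 0.11 = 10.12
  Safety assessment 59 × 0.4 = 23.6
  Ethics module 52 × 0.12 = 6.24
  Practical 59 × 0.08 = 4.72
  Written test 73 × 0.08 = 5.84
Sum = 59.76
59.76 < 75 → No Credit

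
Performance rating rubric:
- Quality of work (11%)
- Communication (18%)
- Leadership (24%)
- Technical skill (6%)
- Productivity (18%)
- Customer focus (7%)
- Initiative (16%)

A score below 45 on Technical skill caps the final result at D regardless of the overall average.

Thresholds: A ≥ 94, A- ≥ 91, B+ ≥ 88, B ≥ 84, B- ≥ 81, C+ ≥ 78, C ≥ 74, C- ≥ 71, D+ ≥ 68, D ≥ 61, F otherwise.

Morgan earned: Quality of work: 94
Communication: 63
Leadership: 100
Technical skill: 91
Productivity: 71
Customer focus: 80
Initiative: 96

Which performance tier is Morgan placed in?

Technical skill score 91 ≥ 45: minimum met.
Weighted total:
  Quality of work 94 × 0.11 = 10.34
  Communication 63 × 0.18 = 11.34
  Leadership 100 × 0.24 = 24
  Technical skill 91 × 0.06 = 5.46
  Productivity 71 × 0.18 = 12.78
  Customer focus 80 × 0.07 = 5.6
  Initiative 96 × 0.16 = 15.36
Sum = 84.88
84.88 is ≥ 84 and < 88 → B

B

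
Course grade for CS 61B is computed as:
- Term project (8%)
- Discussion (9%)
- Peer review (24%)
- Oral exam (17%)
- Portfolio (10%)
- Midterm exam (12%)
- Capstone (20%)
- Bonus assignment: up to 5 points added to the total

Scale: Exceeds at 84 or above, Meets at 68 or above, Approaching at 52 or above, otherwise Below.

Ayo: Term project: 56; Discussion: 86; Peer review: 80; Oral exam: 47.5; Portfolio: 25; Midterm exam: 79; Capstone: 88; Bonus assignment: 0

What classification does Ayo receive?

Meets

Weighted total:
  Term project 56 × 0.08 = 4.48
  Discussion 86 × 0.09 = 7.74
  Peer review 80 × 0.24 = 19.2
  Oral exam 47.5 × 0.17 = 8.075
  Portfolio 25 × 0.1 = 2.5
  Midterm exam 79 × 0.12 = 9.48
  Capstone 88 × 0.2 = 17.6
Sum = 69.075
Bonus assignment: 69.075 + 0 = 69.075
69.075 is ≥ 68 and < 84 → Meets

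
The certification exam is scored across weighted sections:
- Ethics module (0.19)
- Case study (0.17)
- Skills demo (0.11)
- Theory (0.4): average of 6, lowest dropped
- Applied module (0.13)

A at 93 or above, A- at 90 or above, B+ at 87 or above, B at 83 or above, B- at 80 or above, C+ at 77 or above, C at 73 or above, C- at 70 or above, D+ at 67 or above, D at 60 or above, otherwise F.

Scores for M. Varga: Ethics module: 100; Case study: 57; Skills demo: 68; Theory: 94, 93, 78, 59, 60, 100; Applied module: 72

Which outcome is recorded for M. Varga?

Theory: drop 59 → average of remaining 5 = 425/5 = 85
Weighted total:
  Ethics module 100 × 0.19 = 19
  Case study 57 × 0.17 = 9.69
  Skills demo 68 × 0.11 = 7.48
  Theory 85 × 0.4 = 34
  Applied module 72 × 0.13 = 9.36
Sum = 79.53
79.53 is ≥ 77 and < 80 → C+

C+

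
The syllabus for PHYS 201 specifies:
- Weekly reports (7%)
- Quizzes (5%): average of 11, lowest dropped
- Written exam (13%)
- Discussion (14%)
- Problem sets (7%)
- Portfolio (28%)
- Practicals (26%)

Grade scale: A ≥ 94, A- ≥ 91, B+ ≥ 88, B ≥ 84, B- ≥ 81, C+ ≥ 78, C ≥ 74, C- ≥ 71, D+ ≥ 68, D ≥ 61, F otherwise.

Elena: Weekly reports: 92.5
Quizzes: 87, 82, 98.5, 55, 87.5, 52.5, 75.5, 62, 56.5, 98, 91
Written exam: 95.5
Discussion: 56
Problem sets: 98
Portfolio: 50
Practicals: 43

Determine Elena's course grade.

Quizzes: drop 52.5 → average of remaining 10 = 793/10 = 79.3
Weighted total:
  Weekly reports 92.5 × 0.07 = 6.475
  Quizzes 79.3 × 0.05 = 3.965
  Written exam 95.5 × 0.13 = 12.415
  Discussion 56 × 0.14 = 7.84
  Problem sets 98 × 0.07 = 6.86
  Portfolio 50 × 0.28 = 14
  Practicals 43 × 0.26 = 11.18
Sum = 62.735
62.735 is ≥ 61 and < 68 → D

D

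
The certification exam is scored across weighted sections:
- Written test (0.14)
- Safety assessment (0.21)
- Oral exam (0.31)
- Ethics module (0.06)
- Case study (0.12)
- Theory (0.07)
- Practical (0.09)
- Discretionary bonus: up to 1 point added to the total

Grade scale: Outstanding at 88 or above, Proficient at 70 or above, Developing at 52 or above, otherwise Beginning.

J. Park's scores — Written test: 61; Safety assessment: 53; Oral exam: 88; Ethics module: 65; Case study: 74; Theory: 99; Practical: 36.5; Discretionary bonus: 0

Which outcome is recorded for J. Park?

Weighted total:
  Written test 61 × 0.14 = 8.54
  Safety assessment 53 × 0.21 = 11.13
  Oral exam 88 × 0.31 = 27.28
  Ethics module 65 × 0.06 = 3.9
  Case study 74 × 0.12 = 8.88
  Theory 99 × 0.07 = 6.93
  Practical 36.5 × 0.09 = 3.285
Sum = 69.945
Discretionary bonus: 69.945 + 0 = 69.945
69.945 is ≥ 52 and < 70 → Developing

Developing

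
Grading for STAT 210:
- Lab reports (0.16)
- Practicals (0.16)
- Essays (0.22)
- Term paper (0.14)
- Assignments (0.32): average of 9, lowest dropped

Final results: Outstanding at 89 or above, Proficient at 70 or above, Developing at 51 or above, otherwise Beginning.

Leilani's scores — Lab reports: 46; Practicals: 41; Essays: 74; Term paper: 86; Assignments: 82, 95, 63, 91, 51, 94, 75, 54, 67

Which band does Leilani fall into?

Developing

Assignments: drop 51 → average of remaining 8 = 621/8 = 77.625
Weighted total:
  Lab reports 46 × 0.16 = 7.36
  Practicals 41 × 0.16 = 6.56
  Essays 74 × 0.22 = 16.28
  Term paper 86 × 0.14 = 12.04
  Assignments 77.625 × 0.32 = 24.84
Sum = 67.08
67.08 is ≥ 51 and < 70 → Developing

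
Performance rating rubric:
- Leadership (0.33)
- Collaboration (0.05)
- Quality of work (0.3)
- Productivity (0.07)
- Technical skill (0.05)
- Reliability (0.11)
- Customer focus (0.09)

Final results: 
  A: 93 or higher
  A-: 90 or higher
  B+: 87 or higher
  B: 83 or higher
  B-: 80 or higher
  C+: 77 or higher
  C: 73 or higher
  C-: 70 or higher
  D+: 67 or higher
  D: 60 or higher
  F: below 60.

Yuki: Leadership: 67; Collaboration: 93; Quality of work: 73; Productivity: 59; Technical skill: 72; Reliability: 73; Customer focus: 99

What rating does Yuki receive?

Weighted total:
  Leadership 67 × 0.33 = 22.11
  Collaboration 93 × 0.05 = 4.65
  Quality of work 73 × 0.3 = 21.9
  Productivity 59 × 0.07 = 4.13
  Technical skill 72 × 0.05 = 3.6
  Reliability 73 × 0.11 = 8.03
  Customer focus 99 × 0.09 = 8.91
Sum = 73.33
73.33 is ≥ 73 and < 77 → C

C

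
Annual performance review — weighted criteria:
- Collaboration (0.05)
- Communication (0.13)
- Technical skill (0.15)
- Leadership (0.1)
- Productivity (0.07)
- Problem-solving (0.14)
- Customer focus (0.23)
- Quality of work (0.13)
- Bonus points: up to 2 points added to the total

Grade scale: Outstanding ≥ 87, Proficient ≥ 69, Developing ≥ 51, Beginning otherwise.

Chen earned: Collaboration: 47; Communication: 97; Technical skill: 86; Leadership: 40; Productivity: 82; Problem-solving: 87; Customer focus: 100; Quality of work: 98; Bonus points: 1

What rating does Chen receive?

Weighted total:
  Collaboration 47 × 0.05 = 2.35
  Communication 97 × 0.13 = 12.61
  Technical skill 86 × 0.15 = 12.9
  Leadership 40 × 0.1 = 4
  Productivity 82 × 0.07 = 5.74
  Problem-solving 87 × 0.14 = 12.18
  Customer focus 100 × 0.23 = 23
  Quality of work 98 × 0.13 = 12.74
Sum = 85.52
Bonus points: 85.52 + 1 = 86.52
86.52 is ≥ 69 and < 87 → Proficient

Proficient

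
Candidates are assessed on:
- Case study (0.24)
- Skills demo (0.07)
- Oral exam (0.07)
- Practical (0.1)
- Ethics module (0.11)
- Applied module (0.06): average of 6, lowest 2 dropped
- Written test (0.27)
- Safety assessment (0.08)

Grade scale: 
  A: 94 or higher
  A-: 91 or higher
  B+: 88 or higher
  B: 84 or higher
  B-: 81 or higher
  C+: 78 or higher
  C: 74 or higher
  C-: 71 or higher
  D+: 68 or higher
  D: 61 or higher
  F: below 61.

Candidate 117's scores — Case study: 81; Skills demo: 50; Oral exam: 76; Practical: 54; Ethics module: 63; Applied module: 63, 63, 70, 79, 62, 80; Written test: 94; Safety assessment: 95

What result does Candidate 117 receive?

Applied module: drop 62, 63 → average of remaining 4 = 292/4 = 73
Weighted total:
  Case study 81 × 0.24 = 19.44
  Skills demo 50 × 0.07 = 3.5
  Oral exam 76 × 0.07 = 5.32
  Practical 54 × 0.1 = 5.4
  Ethics module 63 × 0.11 = 6.93
  Applied module 73 × 0.06 = 4.38
  Written test 94 × 0.27 = 25.38
  Safety assessment 95 × 0.08 = 7.6
Sum = 77.95
77.95 is ≥ 74 and < 78 → C

C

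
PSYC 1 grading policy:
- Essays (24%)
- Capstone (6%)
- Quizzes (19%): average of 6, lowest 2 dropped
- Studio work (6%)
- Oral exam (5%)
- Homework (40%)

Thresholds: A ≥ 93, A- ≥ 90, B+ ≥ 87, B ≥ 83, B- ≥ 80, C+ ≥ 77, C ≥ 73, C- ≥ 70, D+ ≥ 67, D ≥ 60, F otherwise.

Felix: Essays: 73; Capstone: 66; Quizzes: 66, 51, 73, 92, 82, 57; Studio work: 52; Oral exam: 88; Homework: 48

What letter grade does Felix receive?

Quizzes: drop 51, 57 → average of remaining 4 = 313/4 = 78.25
Weighted total:
  Essays 73 × 0.24 = 17.52
  Capstone 66 × 0.06 = 3.96
  Quizzes 78.25 × 0.19 = 14.8675
  Studio work 52 × 0.06 = 3.12
  Oral exam 88 × 0.05 = 4.4
  Homework 48 × 0.4 = 19.2
Sum = 63.0675
63.0675 is ≥ 60 and < 67 → D

D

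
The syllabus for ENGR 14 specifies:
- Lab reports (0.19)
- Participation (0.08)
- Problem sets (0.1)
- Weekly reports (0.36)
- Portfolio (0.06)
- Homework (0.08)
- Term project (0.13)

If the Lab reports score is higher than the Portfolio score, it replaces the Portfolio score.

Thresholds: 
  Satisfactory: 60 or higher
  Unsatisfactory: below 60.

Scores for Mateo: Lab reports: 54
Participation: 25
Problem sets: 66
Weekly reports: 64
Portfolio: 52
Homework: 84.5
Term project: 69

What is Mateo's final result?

Lab reports (54) > Portfolio (52), so Portfolio counts as 54.
Weighted total:
  Lab reports 54 × 0.19 = 10.26
  Participation 25 × 0.08 = 2
  Problem sets 66 × 0.1 = 6.6
  Weekly reports 64 × 0.36 = 23.04
  Portfolio 54 × 0.06 = 3.24
  Homework 84.5 × 0.08 = 6.76
  Term project 69 × 0.13 = 8.97
Sum = 60.87
60.87 ≥ 60 → Satisfactory

Satisfactory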